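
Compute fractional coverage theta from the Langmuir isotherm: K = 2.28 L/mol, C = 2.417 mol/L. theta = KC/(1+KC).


Langmuir isotherm: theta = K*C / (1 + K*C)
K*C = 2.28 * 2.417 = 5.51076
theta = 5.51076 / (1 + 5.51076) = 5.51076 / 6.51076
theta = 0.8464

0.8464


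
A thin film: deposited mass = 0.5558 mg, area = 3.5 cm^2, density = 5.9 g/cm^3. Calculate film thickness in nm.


Convert: m = 0.5558 mg = 5.5580e-07 kg, A = 3.5 cm^2 = 3.5000e-04 m^2, rho = 5.9 g/cm^3 = 5900 kg/m^3
t = m / (A * rho)
t = 5.5580e-07 / (3.5000e-04 * 5900)
t = 2.6915e-07 m = 269.2 nm

269.2


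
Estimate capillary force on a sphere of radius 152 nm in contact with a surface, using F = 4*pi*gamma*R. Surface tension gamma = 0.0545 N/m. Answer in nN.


Convert radius: R = 152 nm = 1.52e-07 m
F = 4 * pi * gamma * R
F = 4 * pi * 0.0545 * 1.52e-07
F = 1.041e-07 N = 104.0998 nN

104.0998


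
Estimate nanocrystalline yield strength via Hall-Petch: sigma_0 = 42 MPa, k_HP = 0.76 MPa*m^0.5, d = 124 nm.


d = 124 nm = 1.24e-07 m
sqrt(d) = 0.0003521363
Hall-Petch contribution = k / sqrt(d) = 0.76 / 0.0003521363 = 2158.3 MPa
sigma = sigma_0 + k/sqrt(d) = 42 + 2158.3 = 2200.3 MPa

2200.3


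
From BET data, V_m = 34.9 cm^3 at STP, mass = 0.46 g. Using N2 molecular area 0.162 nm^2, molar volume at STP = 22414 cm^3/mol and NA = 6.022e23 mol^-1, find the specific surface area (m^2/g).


Number of moles in monolayer = V_m / 22414 = 34.9 / 22414 = 0.00155706
Number of molecules = moles * NA = 0.00155706 * 6.022e23
SA = molecules * sigma / mass
SA = (34.9 / 22414) * 6.022e23 * 0.162e-18 / 0.46
SA = 330.2 m^2/g

330.2


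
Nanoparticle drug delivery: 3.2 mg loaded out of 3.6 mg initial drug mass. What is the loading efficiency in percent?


Drug loading efficiency = (drug loaded / drug initial) * 100
DLE = 3.2 / 3.6 * 100
DLE = 0.8889 * 100
DLE = 88.89%

88.89


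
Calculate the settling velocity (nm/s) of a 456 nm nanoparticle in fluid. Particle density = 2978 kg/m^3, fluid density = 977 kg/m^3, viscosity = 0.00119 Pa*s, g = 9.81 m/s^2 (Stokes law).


Radius R = 456/2 nm = 2.28e-07 m
Density difference = 2978 - 977 = 2001 kg/m^3
v = 2 * R^2 * (rho_p - rho_f) * g / (9 * eta)
v = 2 * (2.28e-07)^2 * 2001 * 9.81 / (9 * 0.00119)
v = 1.90558e-07 m/s = 190.5576 nm/s

190.5576


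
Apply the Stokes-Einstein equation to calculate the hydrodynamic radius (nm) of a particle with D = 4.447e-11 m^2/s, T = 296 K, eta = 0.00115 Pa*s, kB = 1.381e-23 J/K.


Stokes-Einstein: R = kB*T / (6*pi*eta*D)
R = 1.381e-23 * 296 / (6 * pi * 0.00115 * 4.447e-11)
R = 4.24052e-09 m = 4.24 nm

4.24


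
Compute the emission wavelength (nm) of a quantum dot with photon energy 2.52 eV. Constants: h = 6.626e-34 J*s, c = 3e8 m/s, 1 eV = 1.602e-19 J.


Convert energy: E = 2.52 eV = 2.52 * 1.602e-19 = 4.03704e-19 J
lambda = h*c / E = 6.626e-34 * 3e8 / 4.03704e-19
lambda = 4.9239e-07 m = 492.4 nm

492.4


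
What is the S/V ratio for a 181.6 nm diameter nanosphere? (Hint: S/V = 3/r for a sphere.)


Radius r = 181.6/2 = 90.8 nm
S/V = 3 / r = 3 / 90.8
S/V = 0.033 nm^-1

0.033


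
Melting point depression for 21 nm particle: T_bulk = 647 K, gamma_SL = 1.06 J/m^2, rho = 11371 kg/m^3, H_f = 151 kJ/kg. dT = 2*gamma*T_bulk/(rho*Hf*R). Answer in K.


Radius R = 21/2 = 10.5 nm = 1.05e-08 m
Convert H_f = 151 kJ/kg = 151000 J/kg
dT = 2 * gamma_SL * T_bulk / (rho * H_f * R)
dT = 2 * 1.06 * 647 / (11371 * 151000 * 1.05e-08)
dT = 76.1 K

76.1


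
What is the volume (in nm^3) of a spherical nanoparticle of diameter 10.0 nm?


Radius r = 10.0/2 = 5 nm
Volume V = (4/3) * pi * r^3
V = (4/3) * pi * (5)^3
V = 523.6 nm^3

523.6


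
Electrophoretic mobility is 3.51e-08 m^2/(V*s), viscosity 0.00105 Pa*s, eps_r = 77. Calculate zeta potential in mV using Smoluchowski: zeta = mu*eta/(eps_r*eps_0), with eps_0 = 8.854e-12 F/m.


Smoluchowski equation: zeta = mu * eta / (eps_r * eps_0)
zeta = 3.51e-08 * 0.00105 / (77 * 8.854e-12)
zeta = 0.054059 V = 54.06 mV

54.06


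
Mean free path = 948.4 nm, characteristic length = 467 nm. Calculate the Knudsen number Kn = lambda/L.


Knudsen number Kn = lambda / L
Kn = 948.4 / 467
Kn = 2.0308

2.0308


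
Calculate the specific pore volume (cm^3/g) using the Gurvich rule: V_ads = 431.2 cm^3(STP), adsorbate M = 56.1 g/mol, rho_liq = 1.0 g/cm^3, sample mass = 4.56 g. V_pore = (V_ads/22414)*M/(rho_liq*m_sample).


Moles adsorbed n = V_ads / 22414 = 431.2 / 22414 = 1.923798e-02 mol
Liquid volume V_liq = n * M / rho_liq = 1.923798e-02 * 56.1 / 1.0 = 1.07925 cm^3
Specific pore volume V_pore = V_liq / m_sample = 1.07925 / 4.56
V_pore = 0.2367 cm^3/g

0.2367


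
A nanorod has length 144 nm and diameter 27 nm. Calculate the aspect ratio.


Aspect ratio AR = length / diameter
AR = 144 / 27
AR = 5.33

5.33


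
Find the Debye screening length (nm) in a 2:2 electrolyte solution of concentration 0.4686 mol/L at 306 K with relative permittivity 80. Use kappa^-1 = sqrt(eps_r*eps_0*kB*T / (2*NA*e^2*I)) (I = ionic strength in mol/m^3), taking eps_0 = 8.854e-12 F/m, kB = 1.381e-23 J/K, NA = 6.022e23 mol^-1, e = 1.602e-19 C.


Ionic strength I = 0.4686 * 2^2 * 1000 = 1874.4 mol/m^3
kappa^-1 = sqrt(80 * 8.854e-12 * 1.381e-23 * 306 / (2 * 6.022e23 * (1.602e-19)^2 * 1874.4))
kappa^-1 = 0.227 nm

0.227


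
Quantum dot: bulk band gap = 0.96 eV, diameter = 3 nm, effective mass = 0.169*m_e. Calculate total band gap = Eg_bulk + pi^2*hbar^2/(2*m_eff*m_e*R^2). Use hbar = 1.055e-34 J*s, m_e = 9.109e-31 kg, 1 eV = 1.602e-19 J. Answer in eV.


Radius R = 3/2 nm = 1.5e-09 m
Confinement energy dE = pi^2 * hbar^2 / (2 * m_eff * m_e * R^2)
dE = pi^2 * (1.055e-34)^2 / (2 * 0.169 * 9.109e-31 * (1.5e-09)^2) J, divided by 1.602e-19 J/eV
dE = 0.9899 eV
Total band gap = E_g(bulk) + dE = 0.96 + 0.9899 = 1.9499 eV

1.9499


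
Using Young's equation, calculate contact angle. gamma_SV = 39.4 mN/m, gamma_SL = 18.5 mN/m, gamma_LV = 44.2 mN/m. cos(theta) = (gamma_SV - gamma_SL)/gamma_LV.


cos(theta) = (gamma_SV - gamma_SL) / gamma_LV
cos(theta) = (39.4 - 18.5) / 44.2
cos(theta) = 0.472851
theta = arccos(0.472851) = 61.78 degrees

61.78


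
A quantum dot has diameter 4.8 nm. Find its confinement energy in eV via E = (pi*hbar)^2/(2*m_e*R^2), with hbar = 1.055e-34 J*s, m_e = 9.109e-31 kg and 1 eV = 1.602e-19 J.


Radius R = 4.8/2 = 2.4 nm = 2.4e-09 m
E = (pi * 1.055e-34)^2 / (2 * 9.109e-31 * (2.4e-09)^2)
E(J) = 1.04684e-20
E = E(J) / 1.602e-19 = 0.0653 eV

0.0653


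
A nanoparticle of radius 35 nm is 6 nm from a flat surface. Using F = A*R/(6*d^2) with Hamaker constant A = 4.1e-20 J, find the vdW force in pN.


Convert to SI: R = 35 nm = 3.5e-08 m, d = 6 nm = 6e-09 m
F = A * R / (6 * d^2)
F = 4.1e-20 * 3.5e-08 / (6 * (6e-09)^2)
F = 6.64352e-12 N = 6.644 pN

6.644


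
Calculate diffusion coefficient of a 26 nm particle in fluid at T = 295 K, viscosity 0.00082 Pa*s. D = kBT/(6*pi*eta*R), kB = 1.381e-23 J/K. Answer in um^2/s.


Radius R = 26/2 = 13 nm = 1.3e-08 m
D = kB*T / (6*pi*eta*R)
D = 1.381e-23 * 295 / (6 * pi * 0.00082 * 1.3e-08)
D = 2.02748e-11 m^2/s = 20.275 um^2/s

20.275


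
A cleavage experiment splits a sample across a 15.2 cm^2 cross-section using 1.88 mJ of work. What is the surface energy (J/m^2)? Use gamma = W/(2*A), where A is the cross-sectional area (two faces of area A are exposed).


Convert: A = 15.2 cm^2 = 0.00152 m^2, W = 1.88 mJ = 0.00188 J
Cleaving exposes two faces of area A, so total new surface = 2*A and gamma = W / (2*A)
gamma = 0.00188 / (2 * 0.00152)
gamma = 0.618 J/m^2

0.618


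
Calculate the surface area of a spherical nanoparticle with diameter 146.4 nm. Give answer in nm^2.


Radius r = 146.4/2 = 73.2 nm
Surface area SA = 4 * pi * r^2
SA = 4 * pi * (73.2)^2
SA = 67333.63 nm^2

67333.63


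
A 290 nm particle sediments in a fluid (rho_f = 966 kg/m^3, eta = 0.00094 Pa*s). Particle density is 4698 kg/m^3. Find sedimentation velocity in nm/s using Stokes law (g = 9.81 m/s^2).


Radius R = 290/2 nm = 1.45e-07 m
Density difference = 4698 - 966 = 3732 kg/m^3
v = 2 * R^2 * (rho_p - rho_f) * g / (9 * eta)
v = 2 * (1.45e-07)^2 * 3732 * 9.81 / (9 * 0.00094)
v = 1.81973e-07 m/s = 181.9727 nm/s

181.9727


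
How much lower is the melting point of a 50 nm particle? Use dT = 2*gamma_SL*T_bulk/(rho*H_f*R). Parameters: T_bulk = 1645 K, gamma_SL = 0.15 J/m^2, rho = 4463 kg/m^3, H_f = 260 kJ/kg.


Radius R = 50/2 = 25 nm = 2.5e-08 m
Convert H_f = 260 kJ/kg = 260000 J/kg
dT = 2 * gamma_SL * T_bulk / (rho * H_f * R)
dT = 2 * 0.15 * 1645 / (4463 * 260000 * 2.5e-08)
dT = 17.0 K

17.0


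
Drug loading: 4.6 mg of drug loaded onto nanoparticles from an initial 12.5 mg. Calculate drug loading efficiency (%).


Drug loading efficiency = (drug loaded / drug initial) * 100
DLE = 4.6 / 12.5 * 100
DLE = 0.368 * 100
DLE = 36.8%

36.8


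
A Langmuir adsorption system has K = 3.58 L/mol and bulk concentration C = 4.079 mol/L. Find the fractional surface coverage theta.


Langmuir isotherm: theta = K*C / (1 + K*C)
K*C = 3.58 * 4.079 = 14.60282
theta = 14.60282 / (1 + 14.60282) = 14.60282 / 15.60282
theta = 0.9359

0.9359


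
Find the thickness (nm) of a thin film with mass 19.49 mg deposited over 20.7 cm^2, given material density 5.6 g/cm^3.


Convert: m = 19.49 mg = 1.9490e-05 kg, A = 20.7 cm^2 = 2.0700e-03 m^2, rho = 5.6 g/cm^3 = 5600 kg/m^3
t = m / (A * rho)
t = 1.9490e-05 / (2.0700e-03 * 5600)
t = 1.6813e-06 m = 1681.3 nm

1681.3


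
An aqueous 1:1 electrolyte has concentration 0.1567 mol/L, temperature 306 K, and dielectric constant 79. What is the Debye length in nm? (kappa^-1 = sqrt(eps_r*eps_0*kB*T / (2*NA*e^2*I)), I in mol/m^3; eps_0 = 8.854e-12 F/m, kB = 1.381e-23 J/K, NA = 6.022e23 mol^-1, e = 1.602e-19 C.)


Ionic strength I = 0.1567 * 1^2 * 1000 = 156.7 mol/m^3
kappa^-1 = sqrt(79 * 8.854e-12 * 1.381e-23 * 306 / (2 * 6.022e23 * (1.602e-19)^2 * 156.7))
kappa^-1 = 0.781 nm

0.781


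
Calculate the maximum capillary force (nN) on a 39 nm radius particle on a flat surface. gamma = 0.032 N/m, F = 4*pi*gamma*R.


Convert radius: R = 39 nm = 3.9e-08 m
F = 4 * pi * gamma * R
F = 4 * pi * 0.032 * 3.9e-08
F = 1.56828e-08 N = 15.6828 nN

15.6828


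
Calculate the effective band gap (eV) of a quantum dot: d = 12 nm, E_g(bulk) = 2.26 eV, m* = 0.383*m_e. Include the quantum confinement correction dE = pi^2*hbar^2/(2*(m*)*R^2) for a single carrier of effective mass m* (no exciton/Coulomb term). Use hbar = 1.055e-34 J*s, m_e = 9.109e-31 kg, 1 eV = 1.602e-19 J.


Radius R = 12/2 nm = 6e-09 m
Confinement energy dE = pi^2 * hbar^2 / (2 * m_eff * m_e * R^2)
dE = pi^2 * (1.055e-34)^2 / (2 * 0.383 * 9.109e-31 * (6e-09)^2) J, divided by 1.602e-19 J/eV
dE = 0.0273 eV
Total band gap = E_g(bulk) + dE = 2.26 + 0.0273 = 2.2873 eV

2.2873


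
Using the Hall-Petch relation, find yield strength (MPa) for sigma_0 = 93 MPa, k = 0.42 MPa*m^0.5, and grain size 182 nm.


d = 182 nm = 1.82e-07 m
sqrt(d) = 0.0004266146
Hall-Petch contribution = k / sqrt(d) = 0.42 / 0.0004266146 = 984.5 MPa
sigma = sigma_0 + k/sqrt(d) = 93 + 984.5 = 1077.5 MPa

1077.5


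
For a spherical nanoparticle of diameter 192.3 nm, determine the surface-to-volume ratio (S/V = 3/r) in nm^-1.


Radius r = 192.3/2 = 96.15 nm
S/V = 3 / r = 3 / 96.15
S/V = 0.0312 nm^-1

0.0312


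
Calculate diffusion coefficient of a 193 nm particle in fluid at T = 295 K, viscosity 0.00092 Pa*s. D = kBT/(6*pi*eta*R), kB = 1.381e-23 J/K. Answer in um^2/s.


Radius R = 193/2 = 96.5 nm = 9.65e-08 m
D = kB*T / (6*pi*eta*R)
D = 1.381e-23 * 295 / (6 * pi * 0.00092 * 9.65e-08)
D = 2.43444e-12 m^2/s = 2.434 um^2/s

2.434


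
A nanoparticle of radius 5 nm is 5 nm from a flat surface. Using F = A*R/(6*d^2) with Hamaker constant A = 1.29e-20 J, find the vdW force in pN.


Convert to SI: R = 5 nm = 5e-09 m, d = 5 nm = 5e-09 m
F = A * R / (6 * d^2)
F = 1.29e-20 * 5e-09 / (6 * (5e-09)^2)
F = 4.3e-13 N = 0.43 pN

0.43


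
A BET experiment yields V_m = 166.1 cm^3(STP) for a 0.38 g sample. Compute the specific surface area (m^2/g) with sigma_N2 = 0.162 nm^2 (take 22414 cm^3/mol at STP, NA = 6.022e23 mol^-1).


Number of moles in monolayer = V_m / 22414 = 166.1 / 22414 = 0.00741055
Number of molecules = moles * NA = 0.00741055 * 6.022e23
SA = molecules * sigma / mass
SA = (166.1 / 22414) * 6.022e23 * 0.162e-18 / 0.38
SA = 1902.5 m^2/g

1902.5


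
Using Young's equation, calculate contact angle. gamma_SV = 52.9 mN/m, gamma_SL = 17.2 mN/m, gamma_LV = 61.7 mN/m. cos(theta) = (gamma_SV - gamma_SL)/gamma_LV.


cos(theta) = (gamma_SV - gamma_SL) / gamma_LV
cos(theta) = (52.9 - 17.2) / 61.7
cos(theta) = 0.578606
theta = arccos(0.578606) = 54.65 degrees

54.65


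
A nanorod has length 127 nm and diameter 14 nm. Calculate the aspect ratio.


Aspect ratio AR = length / diameter
AR = 127 / 14
AR = 9.07

9.07


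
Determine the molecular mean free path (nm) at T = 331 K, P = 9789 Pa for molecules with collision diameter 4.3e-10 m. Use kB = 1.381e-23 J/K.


Mean free path: lambda = kB*T / (sqrt(2) * pi * d^2 * P)
lambda = 1.381e-23 * 331 / (sqrt(2) * pi * (4.3e-10)^2 * 9789)
lambda = 5.68436e-07 m
lambda = 568.44 nm

568.44


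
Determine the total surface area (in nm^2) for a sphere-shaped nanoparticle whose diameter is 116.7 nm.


Radius r = 116.7/2 = 58.35 nm
Surface area SA = 4 * pi * r^2
SA = 4 * pi * (58.35)^2
SA = 42785.0 nm^2

42785.0


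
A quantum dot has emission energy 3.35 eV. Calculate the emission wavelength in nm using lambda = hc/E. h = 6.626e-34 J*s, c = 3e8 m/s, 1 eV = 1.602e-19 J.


Convert energy: E = 3.35 eV = 3.35 * 1.602e-19 = 5.3667e-19 J
lambda = h*c / E = 6.626e-34 * 3e8 / 5.3667e-19
lambda = 3.70395e-07 m = 370.4 nm

370.4


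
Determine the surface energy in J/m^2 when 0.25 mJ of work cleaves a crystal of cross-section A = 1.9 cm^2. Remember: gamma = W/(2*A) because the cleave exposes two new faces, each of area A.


Convert: A = 1.9 cm^2 = 0.00019 m^2, W = 0.25 mJ = 0.00025 J
Cleaving exposes two faces of area A, so total new surface = 2*A and gamma = W / (2*A)
gamma = 0.00025 / (2 * 0.00019)
gamma = 0.658 J/m^2

0.658


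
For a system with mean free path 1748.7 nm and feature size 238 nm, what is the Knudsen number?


Knudsen number Kn = lambda / L
Kn = 1748.7 / 238
Kn = 7.3475

7.3475


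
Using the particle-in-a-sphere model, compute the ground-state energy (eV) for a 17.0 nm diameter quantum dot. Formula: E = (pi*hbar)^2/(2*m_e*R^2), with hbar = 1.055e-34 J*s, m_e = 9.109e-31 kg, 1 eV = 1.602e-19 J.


Radius R = 17.0/2 = 8.5 nm = 8.5e-09 m
E = (pi * 1.055e-34)^2 / (2 * 9.109e-31 * (8.5e-09)^2)
E(J) = 8.34576e-22
E = E(J) / 1.602e-19 = 0.0052 eV

0.0052


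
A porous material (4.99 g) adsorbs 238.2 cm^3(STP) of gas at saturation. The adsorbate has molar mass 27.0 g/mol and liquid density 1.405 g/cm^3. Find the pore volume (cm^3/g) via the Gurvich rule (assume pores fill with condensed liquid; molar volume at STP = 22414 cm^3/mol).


Moles adsorbed n = V_ads / 22414 = 238.2 / 22414 = 1.062729e-02 mol
Liquid volume V_liq = n * M / rho_liq = 1.062729e-02 * 27.0 / 1.405 = 0.20423 cm^3
Specific pore volume V_pore = V_liq / m_sample = 0.20423 / 4.99
V_pore = 0.0409 cm^3/g

0.0409


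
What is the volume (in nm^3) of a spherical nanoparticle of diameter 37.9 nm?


Radius r = 37.9/2 = 18.95 nm
Volume V = (4/3) * pi * r^3
V = (4/3) * pi * (18.95)^3
V = 28504.69 nm^3

28504.69


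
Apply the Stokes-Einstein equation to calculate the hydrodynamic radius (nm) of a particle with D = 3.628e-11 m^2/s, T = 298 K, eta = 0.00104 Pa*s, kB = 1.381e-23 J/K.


Stokes-Einstein: R = kB*T / (6*pi*eta*D)
R = 1.381e-23 * 298 / (6 * pi * 0.00104 * 3.628e-11)
R = 5.7864e-09 m = 5.79 nm

5.79


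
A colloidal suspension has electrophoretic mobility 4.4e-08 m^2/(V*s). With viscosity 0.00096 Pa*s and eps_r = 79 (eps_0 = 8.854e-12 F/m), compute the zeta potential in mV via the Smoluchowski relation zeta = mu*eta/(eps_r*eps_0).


Smoluchowski equation: zeta = mu * eta / (eps_r * eps_0)
zeta = 4.4e-08 * 0.00096 / (79 * 8.854e-12)
zeta = 0.060389 V = 60.39 mV

60.39


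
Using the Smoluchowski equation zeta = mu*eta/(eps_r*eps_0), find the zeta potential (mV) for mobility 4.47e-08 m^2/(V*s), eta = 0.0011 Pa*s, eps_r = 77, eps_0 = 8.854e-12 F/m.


Smoluchowski equation: zeta = mu * eta / (eps_r * eps_0)
zeta = 4.47e-08 * 0.0011 / (77 * 8.854e-12)
zeta = 0.072122 V = 72.12 mV

72.12


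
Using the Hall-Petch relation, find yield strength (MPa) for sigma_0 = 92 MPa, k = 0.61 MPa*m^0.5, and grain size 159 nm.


d = 159 nm = 1.59e-07 m
sqrt(d) = 0.000398748
Hall-Petch contribution = k / sqrt(d) = 0.61 / 0.000398748 = 1529.8 MPa
sigma = sigma_0 + k/sqrt(d) = 92 + 1529.8 = 1621.8 MPa

1621.8


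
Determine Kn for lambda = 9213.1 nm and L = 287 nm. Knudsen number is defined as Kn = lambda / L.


Knudsen number Kn = lambda / L
Kn = 9213.1 / 287
Kn = 32.1014

32.1014


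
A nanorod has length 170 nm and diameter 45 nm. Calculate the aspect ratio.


Aspect ratio AR = length / diameter
AR = 170 / 45
AR = 3.78

3.78


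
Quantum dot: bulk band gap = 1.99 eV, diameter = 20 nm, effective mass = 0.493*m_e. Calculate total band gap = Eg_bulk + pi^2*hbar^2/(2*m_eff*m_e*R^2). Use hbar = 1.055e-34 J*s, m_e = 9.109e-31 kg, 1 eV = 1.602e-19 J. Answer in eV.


Radius R = 20/2 nm = 1e-08 m
Confinement energy dE = pi^2 * hbar^2 / (2 * m_eff * m_e * R^2)
dE = pi^2 * (1.055e-34)^2 / (2 * 0.493 * 9.109e-31 * (1e-08)^2) J, divided by 1.602e-19 J/eV
dE = 0.0076 eV
Total band gap = E_g(bulk) + dE = 1.99 + 0.0076 = 1.9976 eV

1.9976


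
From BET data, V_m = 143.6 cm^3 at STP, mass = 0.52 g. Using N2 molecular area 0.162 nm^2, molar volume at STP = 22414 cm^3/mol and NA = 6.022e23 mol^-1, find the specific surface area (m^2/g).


Number of moles in monolayer = V_m / 22414 = 143.6 / 22414 = 0.00640671
Number of molecules = moles * NA = 0.00640671 * 6.022e23
SA = molecules * sigma / mass
SA = (143.6 / 22414) * 6.022e23 * 0.162e-18 / 0.52
SA = 1202.0 m^2/g

1202.0


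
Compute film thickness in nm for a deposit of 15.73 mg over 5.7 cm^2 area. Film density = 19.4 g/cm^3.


Convert: m = 15.73 mg = 1.5730e-05 kg, A = 5.7 cm^2 = 5.7000e-04 m^2, rho = 19.4 g/cm^3 = 19400 kg/m^3
t = m / (A * rho)
t = 1.5730e-05 / (5.7000e-04 * 19400)
t = 1.4225e-06 m = 1422.5 nm

1422.5


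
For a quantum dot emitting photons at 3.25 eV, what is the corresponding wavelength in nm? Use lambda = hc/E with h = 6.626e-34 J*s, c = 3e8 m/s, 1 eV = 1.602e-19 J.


Convert energy: E = 3.25 eV = 3.25 * 1.602e-19 = 5.2065e-19 J
lambda = h*c / E = 6.626e-34 * 3e8 / 5.2065e-19
lambda = 3.81792e-07 m = 381.8 nm

381.8


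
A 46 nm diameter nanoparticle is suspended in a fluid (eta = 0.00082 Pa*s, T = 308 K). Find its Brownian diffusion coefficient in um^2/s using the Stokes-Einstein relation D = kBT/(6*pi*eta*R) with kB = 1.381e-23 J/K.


Radius R = 46/2 = 23 nm = 2.3e-08 m
D = kB*T / (6*pi*eta*R)
D = 1.381e-23 * 308 / (6 * pi * 0.00082 * 2.3e-08)
D = 1.19647e-11 m^2/s = 11.965 um^2/s

11.965


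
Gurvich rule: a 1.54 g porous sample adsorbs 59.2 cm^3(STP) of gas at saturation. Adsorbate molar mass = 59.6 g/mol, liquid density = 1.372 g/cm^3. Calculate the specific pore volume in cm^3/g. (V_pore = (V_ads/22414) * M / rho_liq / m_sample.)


Moles adsorbed n = V_ads / 22414 = 59.2 / 22414 = 2.641206e-03 mol
Liquid volume V_liq = n * M / rho_liq = 2.641206e-03 * 59.6 / 1.372 = 0.11473 cm^3
Specific pore volume V_pore = V_liq / m_sample = 0.11473 / 1.54
V_pore = 0.0745 cm^3/g

0.0745


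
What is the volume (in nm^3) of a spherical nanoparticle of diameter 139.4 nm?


Radius r = 139.4/2 = 69.7 nm
Volume V = (4/3) * pi * r^3
V = (4/3) * pi * (69.7)^3
V = 1418361.53 nm^3

1418361.53


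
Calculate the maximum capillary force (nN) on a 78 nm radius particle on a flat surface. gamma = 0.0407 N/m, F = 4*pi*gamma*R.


Convert radius: R = 78 nm = 7.8e-08 m
F = 4 * pi * gamma * R
F = 4 * pi * 0.0407 * 7.8e-08
F = 3.98932e-08 N = 39.8932 nN

39.8932


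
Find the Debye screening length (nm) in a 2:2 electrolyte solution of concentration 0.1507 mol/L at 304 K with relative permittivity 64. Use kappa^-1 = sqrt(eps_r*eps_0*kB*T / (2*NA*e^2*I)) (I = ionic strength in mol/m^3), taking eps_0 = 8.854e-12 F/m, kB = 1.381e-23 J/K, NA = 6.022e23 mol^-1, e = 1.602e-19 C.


Ionic strength I = 0.1507 * 2^2 * 1000 = 602.8 mol/m^3
kappa^-1 = sqrt(64 * 8.854e-12 * 1.381e-23 * 304 / (2 * 6.022e23 * (1.602e-19)^2 * 602.8))
kappa^-1 = 0.357 nm

0.357


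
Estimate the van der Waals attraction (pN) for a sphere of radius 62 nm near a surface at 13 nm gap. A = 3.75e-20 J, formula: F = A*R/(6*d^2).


Convert to SI: R = 62 nm = 6.2e-08 m, d = 13 nm = 1.3e-08 m
F = A * R / (6 * d^2)
F = 3.75e-20 * 6.2e-08 / (6 * (1.3e-08)^2)
F = 2.2929e-12 N = 2.293 pN

2.293


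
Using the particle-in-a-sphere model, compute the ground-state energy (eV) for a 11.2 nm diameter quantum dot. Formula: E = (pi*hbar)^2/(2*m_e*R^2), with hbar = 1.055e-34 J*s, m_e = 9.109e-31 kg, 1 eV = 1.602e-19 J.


Radius R = 11.2/2 = 5.6 nm = 5.6e-09 m
E = (pi * 1.055e-34)^2 / (2 * 9.109e-31 * (5.6e-09)^2)
E(J) = 1.92277e-21
E = E(J) / 1.602e-19 = 0.012 eV

0.012


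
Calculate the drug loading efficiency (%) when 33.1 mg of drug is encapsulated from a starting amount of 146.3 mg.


Drug loading efficiency = (drug loaded / drug initial) * 100
DLE = 33.1 / 146.3 * 100
DLE = 0.2262 * 100
DLE = 22.62%

22.62


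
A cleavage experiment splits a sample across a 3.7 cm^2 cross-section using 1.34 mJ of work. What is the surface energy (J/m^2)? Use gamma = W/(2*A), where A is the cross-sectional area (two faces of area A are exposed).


Convert: A = 3.7 cm^2 = 0.00037 m^2, W = 1.34 mJ = 0.00134 J
Cleaving exposes two faces of area A, so total new surface = 2*A and gamma = W / (2*A)
gamma = 0.00134 / (2 * 0.00037)
gamma = 1.811 J/m^2

1.811


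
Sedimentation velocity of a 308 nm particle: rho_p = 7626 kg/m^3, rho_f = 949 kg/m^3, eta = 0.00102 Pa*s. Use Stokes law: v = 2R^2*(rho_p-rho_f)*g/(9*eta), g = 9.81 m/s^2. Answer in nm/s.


Radius R = 308/2 nm = 1.54e-07 m
Density difference = 7626 - 949 = 6677 kg/m^3
v = 2 * R^2 * (rho_p - rho_f) * g / (9 * eta)
v = 2 * (1.54e-07)^2 * 6677 * 9.81 / (9 * 0.00102)
v = 3.38438e-07 m/s = 338.438 nm/s

338.438


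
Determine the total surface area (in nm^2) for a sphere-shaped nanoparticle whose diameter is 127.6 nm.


Radius r = 127.6/2 = 63.8 nm
Surface area SA = 4 * pi * r^2
SA = 4 * pi * (63.8)^2
SA = 51150.66 nm^2

51150.66


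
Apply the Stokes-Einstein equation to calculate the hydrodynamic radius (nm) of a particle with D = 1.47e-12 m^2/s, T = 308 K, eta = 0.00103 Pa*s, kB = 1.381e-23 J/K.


Stokes-Einstein: R = kB*T / (6*pi*eta*D)
R = 1.381e-23 * 308 / (6 * pi * 0.00103 * 1.47e-12)
R = 1.49035e-07 m = 149.04 nm

149.04


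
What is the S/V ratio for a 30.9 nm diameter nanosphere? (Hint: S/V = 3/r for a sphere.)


Radius r = 30.9/2 = 15.45 nm
S/V = 3 / r = 3 / 15.45
S/V = 0.1942 nm^-1

0.1942


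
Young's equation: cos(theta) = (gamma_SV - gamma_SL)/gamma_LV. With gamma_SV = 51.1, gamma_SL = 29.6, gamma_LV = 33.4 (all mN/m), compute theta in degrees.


cos(theta) = (gamma_SV - gamma_SL) / gamma_LV
cos(theta) = (51.1 - 29.6) / 33.4
cos(theta) = 0.643713
theta = arccos(0.643713) = 49.93 degrees

49.93


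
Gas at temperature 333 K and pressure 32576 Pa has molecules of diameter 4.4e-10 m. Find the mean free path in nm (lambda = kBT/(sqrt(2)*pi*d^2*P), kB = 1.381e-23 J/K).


Mean free path: lambda = kB*T / (sqrt(2) * pi * d^2 * P)
lambda = 1.381e-23 * 333 / (sqrt(2) * pi * (4.4e-10)^2 * 32576)
lambda = 1.64123e-07 m
lambda = 164.12 nm

164.12


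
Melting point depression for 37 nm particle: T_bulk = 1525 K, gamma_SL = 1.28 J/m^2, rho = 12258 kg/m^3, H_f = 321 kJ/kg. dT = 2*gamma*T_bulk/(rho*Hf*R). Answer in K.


Radius R = 37/2 = 18.5 nm = 1.85e-08 m
Convert H_f = 321 kJ/kg = 321000 J/kg
dT = 2 * gamma_SL * T_bulk / (rho * H_f * R)
dT = 2 * 1.28 * 1525 / (12258 * 321000 * 1.85e-08)
dT = 53.6 K

53.6


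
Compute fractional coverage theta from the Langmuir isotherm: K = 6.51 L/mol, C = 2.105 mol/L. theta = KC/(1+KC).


Langmuir isotherm: theta = K*C / (1 + K*C)
K*C = 6.51 * 2.105 = 13.70355
theta = 13.70355 / (1 + 13.70355) = 13.70355 / 14.70355
theta = 0.932

0.932


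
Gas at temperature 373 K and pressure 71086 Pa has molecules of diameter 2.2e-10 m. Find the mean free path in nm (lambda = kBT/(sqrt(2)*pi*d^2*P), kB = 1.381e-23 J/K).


Mean free path: lambda = kB*T / (sqrt(2) * pi * d^2 * P)
lambda = 1.381e-23 * 373 / (sqrt(2) * pi * (2.2e-10)^2 * 71086)
lambda = 3.36983e-07 m
lambda = 336.98 nm

336.98


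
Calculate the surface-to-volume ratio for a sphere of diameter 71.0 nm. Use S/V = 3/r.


Radius r = 71.0/2 = 35.5 nm
S/V = 3 / r = 3 / 35.5
S/V = 0.0845 nm^-1

0.0845


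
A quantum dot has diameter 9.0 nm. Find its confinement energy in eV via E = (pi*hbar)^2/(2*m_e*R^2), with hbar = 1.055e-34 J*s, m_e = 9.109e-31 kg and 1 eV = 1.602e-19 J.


Radius R = 9.0/2 = 4.5 nm = 4.5e-09 m
E = (pi * 1.055e-34)^2 / (2 * 9.109e-31 * (4.5e-09)^2)
E(J) = 2.97769e-21
E = E(J) / 1.602e-19 = 0.0186 eV

0.0186


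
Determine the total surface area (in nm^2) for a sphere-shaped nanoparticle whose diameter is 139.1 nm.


Radius r = 139.1/2 = 69.55 nm
Surface area SA = 4 * pi * r^2
SA = 4 * pi * (69.55)^2
SA = 60786.08 nm^2

60786.08


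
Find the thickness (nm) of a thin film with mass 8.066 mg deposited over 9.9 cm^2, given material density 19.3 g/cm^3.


Convert: m = 8.066 mg = 8.0660e-06 kg, A = 9.9 cm^2 = 9.9000e-04 m^2, rho = 19.3 g/cm^3 = 19300 kg/m^3
t = m / (A * rho)
t = 8.0660e-06 / (9.9000e-04 * 19300)
t = 4.2215e-07 m = 422.1 nm

422.1


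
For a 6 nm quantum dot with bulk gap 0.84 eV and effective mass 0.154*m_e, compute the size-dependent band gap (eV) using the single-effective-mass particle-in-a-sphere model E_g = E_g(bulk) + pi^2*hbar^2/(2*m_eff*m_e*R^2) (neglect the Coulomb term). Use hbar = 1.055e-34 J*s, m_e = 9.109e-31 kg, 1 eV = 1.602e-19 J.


Radius R = 6/2 nm = 3e-09 m
Confinement energy dE = pi^2 * hbar^2 / (2 * m_eff * m_e * R^2)
dE = pi^2 * (1.055e-34)^2 / (2 * 0.154 * 9.109e-31 * (3e-09)^2) J, divided by 1.602e-19 J/eV
dE = 0.2716 eV
Total band gap = E_g(bulk) + dE = 0.84 + 0.2716 = 1.1116 eV

1.1116


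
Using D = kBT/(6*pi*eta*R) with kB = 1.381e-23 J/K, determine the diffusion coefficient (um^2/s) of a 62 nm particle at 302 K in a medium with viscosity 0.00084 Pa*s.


Radius R = 62/2 = 31 nm = 3.1e-08 m
D = kB*T / (6*pi*eta*R)
D = 1.381e-23 * 302 / (6 * pi * 0.00084 * 3.1e-08)
D = 8.49686e-12 m^2/s = 8.497 um^2/s

8.497


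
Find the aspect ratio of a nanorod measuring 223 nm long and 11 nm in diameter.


Aspect ratio AR = length / diameter
AR = 223 / 11
AR = 20.27

20.27


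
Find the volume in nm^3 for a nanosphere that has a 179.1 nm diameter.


Radius r = 179.1/2 = 89.55 nm
Volume V = (4/3) * pi * r^3
V = (4/3) * pi * (89.55)^3
V = 3008052.28 nm^3

3008052.28


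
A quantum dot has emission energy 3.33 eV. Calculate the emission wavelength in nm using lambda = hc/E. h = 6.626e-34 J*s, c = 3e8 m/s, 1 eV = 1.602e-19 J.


Convert energy: E = 3.33 eV = 3.33 * 1.602e-19 = 5.33466e-19 J
lambda = h*c / E = 6.626e-34 * 3e8 / 5.33466e-19
lambda = 3.7262e-07 m = 372.6 nm

372.6


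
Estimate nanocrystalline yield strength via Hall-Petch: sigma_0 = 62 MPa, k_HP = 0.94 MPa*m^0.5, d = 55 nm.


d = 55 nm = 5.5e-08 m
sqrt(d) = 0.0002345208
Hall-Petch contribution = k / sqrt(d) = 0.94 / 0.0002345208 = 4008.2 MPa
sigma = sigma_0 + k/sqrt(d) = 62 + 4008.2 = 4070.2 MPa

4070.2


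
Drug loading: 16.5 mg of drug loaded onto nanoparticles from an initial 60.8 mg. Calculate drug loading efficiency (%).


Drug loading efficiency = (drug loaded / drug initial) * 100
DLE = 16.5 / 60.8 * 100
DLE = 0.2714 * 100
DLE = 27.14%

27.14


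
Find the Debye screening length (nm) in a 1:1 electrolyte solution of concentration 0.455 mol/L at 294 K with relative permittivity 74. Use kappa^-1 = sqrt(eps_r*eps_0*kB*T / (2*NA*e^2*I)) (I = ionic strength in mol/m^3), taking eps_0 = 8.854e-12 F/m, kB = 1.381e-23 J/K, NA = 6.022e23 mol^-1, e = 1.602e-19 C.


Ionic strength I = 0.455 * 1^2 * 1000 = 455 mol/m^3
kappa^-1 = sqrt(74 * 8.854e-12 * 1.381e-23 * 294 / (2 * 6.022e23 * (1.602e-19)^2 * 455))
kappa^-1 = 0.435 nm

0.435


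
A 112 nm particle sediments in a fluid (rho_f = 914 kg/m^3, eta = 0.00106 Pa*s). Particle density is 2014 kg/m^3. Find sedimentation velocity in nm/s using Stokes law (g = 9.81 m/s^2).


Radius R = 112/2 nm = 5.6e-08 m
Density difference = 2014 - 914 = 1100 kg/m^3
v = 2 * R^2 * (rho_p - rho_f) * g / (9 * eta)
v = 2 * (5.6e-08)^2 * 1100 * 9.81 / (9 * 0.00106)
v = 7.09446e-09 m/s = 7.0945 nm/s

7.0945


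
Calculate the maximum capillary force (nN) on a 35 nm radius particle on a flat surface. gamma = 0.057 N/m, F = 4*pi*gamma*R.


Convert radius: R = 35 nm = 3.5e-08 m
F = 4 * pi * gamma * R
F = 4 * pi * 0.057 * 3.5e-08
F = 2.50699e-08 N = 25.0699 nN

25.0699


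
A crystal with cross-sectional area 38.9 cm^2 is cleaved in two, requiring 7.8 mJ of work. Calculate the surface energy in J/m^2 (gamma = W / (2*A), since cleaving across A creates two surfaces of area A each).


Convert: A = 38.9 cm^2 = 0.00389 m^2, W = 7.8 mJ = 0.0078 J
Cleaving exposes two faces of area A, so total new surface = 2*A and gamma = W / (2*A)
gamma = 0.0078 / (2 * 0.00389)
gamma = 1.003 J/m^2

1.003


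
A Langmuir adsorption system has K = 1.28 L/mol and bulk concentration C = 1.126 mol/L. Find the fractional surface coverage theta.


Langmuir isotherm: theta = K*C / (1 + K*C)
K*C = 1.28 * 1.126 = 1.44128
theta = 1.44128 / (1 + 1.44128) = 1.44128 / 2.44128
theta = 0.5904

0.5904


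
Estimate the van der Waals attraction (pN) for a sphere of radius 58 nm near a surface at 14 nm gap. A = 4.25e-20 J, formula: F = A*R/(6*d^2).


Convert to SI: R = 58 nm = 5.8e-08 m, d = 14 nm = 1.4e-08 m
F = A * R / (6 * d^2)
F = 4.25e-20 * 5.8e-08 / (6 * (1.4e-08)^2)
F = 2.09609e-12 N = 2.096 pN

2.096


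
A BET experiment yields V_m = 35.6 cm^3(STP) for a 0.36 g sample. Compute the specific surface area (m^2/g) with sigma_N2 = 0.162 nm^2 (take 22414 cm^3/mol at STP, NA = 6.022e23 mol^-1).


Number of moles in monolayer = V_m / 22414 = 35.6 / 22414 = 0.00158829
Number of molecules = moles * NA = 0.00158829 * 6.022e23
SA = molecules * sigma / mass
SA = (35.6 / 22414) * 6.022e23 * 0.162e-18 / 0.36
SA = 430.4 m^2/g

430.4


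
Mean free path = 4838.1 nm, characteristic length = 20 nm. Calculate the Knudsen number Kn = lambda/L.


Knudsen number Kn = lambda / L
Kn = 4838.1 / 20
Kn = 241.905

241.905


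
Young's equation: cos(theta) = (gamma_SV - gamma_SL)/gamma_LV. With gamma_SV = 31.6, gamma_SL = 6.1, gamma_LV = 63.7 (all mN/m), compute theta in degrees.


cos(theta) = (gamma_SV - gamma_SL) / gamma_LV
cos(theta) = (31.6 - 6.1) / 63.7
cos(theta) = 0.400314
theta = arccos(0.400314) = 66.4 degrees

66.4


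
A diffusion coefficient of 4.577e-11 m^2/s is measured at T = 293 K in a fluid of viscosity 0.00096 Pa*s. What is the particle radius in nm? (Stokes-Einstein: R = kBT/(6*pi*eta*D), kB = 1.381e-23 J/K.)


Stokes-Einstein: R = kB*T / (6*pi*eta*D)
R = 1.381e-23 * 293 / (6 * pi * 0.00096 * 4.577e-11)
R = 4.88549e-09 m = 4.89 nm

4.89


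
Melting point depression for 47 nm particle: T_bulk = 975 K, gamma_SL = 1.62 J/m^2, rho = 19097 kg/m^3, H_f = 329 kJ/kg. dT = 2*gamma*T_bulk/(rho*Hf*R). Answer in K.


Radius R = 47/2 = 23.5 nm = 2.35e-08 m
Convert H_f = 329 kJ/kg = 329000 J/kg
dT = 2 * gamma_SL * T_bulk / (rho * H_f * R)
dT = 2 * 1.62 * 975 / (19097 * 329000 * 2.35e-08)
dT = 21.4 K

21.4


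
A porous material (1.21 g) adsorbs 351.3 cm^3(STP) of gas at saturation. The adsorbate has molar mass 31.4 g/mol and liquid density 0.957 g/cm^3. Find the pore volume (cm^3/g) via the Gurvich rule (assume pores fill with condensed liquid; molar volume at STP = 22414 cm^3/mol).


Moles adsorbed n = V_ads / 22414 = 351.3 / 22414 = 1.567324e-02 mol
Liquid volume V_liq = n * M / rho_liq = 1.567324e-02 * 31.4 / 0.957 = 0.51425 cm^3
Specific pore volume V_pore = V_liq / m_sample = 0.51425 / 1.21
V_pore = 0.425 cm^3/g

0.425


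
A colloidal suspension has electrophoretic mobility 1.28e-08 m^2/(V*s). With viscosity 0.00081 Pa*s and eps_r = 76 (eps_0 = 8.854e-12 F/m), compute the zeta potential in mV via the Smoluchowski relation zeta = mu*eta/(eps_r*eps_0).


Smoluchowski equation: zeta = mu * eta / (eps_r * eps_0)
zeta = 1.28e-08 * 0.00081 / (76 * 8.854e-12)
zeta = 0.015408 V = 15.41 mV

15.41


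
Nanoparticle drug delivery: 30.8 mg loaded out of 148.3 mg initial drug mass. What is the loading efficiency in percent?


Drug loading efficiency = (drug loaded / drug initial) * 100
DLE = 30.8 / 148.3 * 100
DLE = 0.2077 * 100
DLE = 20.77%

20.77


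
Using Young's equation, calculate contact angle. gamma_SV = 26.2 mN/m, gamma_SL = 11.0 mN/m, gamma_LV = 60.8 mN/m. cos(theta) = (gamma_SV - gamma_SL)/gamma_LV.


cos(theta) = (gamma_SV - gamma_SL) / gamma_LV
cos(theta) = (26.2 - 11.0) / 60.8
cos(theta) = 0.25
theta = arccos(0.25) = 75.52 degrees

75.52


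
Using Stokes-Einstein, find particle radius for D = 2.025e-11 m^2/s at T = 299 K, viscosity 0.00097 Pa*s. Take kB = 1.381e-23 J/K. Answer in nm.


Stokes-Einstein: R = kB*T / (6*pi*eta*D)
R = 1.381e-23 * 299 / (6 * pi * 0.00097 * 2.025e-11)
R = 1.11524e-08 m = 11.15 nm

11.15


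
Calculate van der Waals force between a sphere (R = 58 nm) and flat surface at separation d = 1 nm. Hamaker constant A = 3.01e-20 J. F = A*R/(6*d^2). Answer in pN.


Convert to SI: R = 58 nm = 5.8e-08 m, d = 1 nm = 1e-09 m
F = A * R / (6 * d^2)
F = 3.01e-20 * 5.8e-08 / (6 * (1e-09)^2)
F = 2.90967e-10 N = 290.967 pN

290.967


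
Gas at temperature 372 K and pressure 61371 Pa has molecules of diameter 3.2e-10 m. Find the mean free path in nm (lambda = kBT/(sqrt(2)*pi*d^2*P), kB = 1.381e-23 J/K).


Mean free path: lambda = kB*T / (sqrt(2) * pi * d^2 * P)
lambda = 1.381e-23 * 372 / (sqrt(2) * pi * (3.2e-10)^2 * 61371)
lambda = 1.83996e-07 m
lambda = 184.0 nm

184.0


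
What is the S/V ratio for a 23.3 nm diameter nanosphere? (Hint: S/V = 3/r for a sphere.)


Radius r = 23.3/2 = 11.65 nm
S/V = 3 / r = 3 / 11.65
S/V = 0.2575 nm^-1

0.2575


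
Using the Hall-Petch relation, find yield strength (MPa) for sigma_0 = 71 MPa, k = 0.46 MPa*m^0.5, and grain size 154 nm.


d = 154 nm = 1.54e-07 m
sqrt(d) = 0.0003924283
Hall-Petch contribution = k / sqrt(d) = 0.46 / 0.0003924283 = 1172.2 MPa
sigma = sigma_0 + k/sqrt(d) = 71 + 1172.2 = 1243.2 MPa

1243.2


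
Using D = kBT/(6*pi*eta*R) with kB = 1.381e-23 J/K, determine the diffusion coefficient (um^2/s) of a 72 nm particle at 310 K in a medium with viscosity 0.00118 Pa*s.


Radius R = 72/2 = 36 nm = 3.6e-08 m
D = kB*T / (6*pi*eta*R)
D = 1.381e-23 * 310 / (6 * pi * 0.00118 * 3.6e-08)
D = 5.3465e-12 m^2/s = 5.347 um^2/s

5.347


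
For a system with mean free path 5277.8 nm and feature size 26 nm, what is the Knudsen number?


Knudsen number Kn = lambda / L
Kn = 5277.8 / 26
Kn = 202.9923

202.9923


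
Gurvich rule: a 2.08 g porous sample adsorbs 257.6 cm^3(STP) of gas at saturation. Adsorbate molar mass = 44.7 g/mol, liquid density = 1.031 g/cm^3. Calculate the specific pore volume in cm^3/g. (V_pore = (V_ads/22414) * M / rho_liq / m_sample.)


Moles adsorbed n = V_ads / 22414 = 257.6 / 22414 = 1.149282e-02 mol
Liquid volume V_liq = n * M / rho_liq = 1.149282e-02 * 44.7 / 1.031 = 0.49828 cm^3
Specific pore volume V_pore = V_liq / m_sample = 0.49828 / 2.08
V_pore = 0.2396 cm^3/g

0.2396


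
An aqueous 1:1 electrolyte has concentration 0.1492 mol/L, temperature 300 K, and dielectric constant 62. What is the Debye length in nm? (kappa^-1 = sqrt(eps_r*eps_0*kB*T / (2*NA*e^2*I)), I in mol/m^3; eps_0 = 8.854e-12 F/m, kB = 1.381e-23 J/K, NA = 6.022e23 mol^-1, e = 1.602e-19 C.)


Ionic strength I = 0.1492 * 1^2 * 1000 = 149.2 mol/m^3
kappa^-1 = sqrt(62 * 8.854e-12 * 1.381e-23 * 300 / (2 * 6.022e23 * (1.602e-19)^2 * 149.2))
kappa^-1 = 0.702 nm

0.702


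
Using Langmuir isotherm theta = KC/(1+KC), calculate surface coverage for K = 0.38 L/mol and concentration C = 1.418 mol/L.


Langmuir isotherm: theta = K*C / (1 + K*C)
K*C = 0.38 * 1.418 = 0.53884
theta = 0.53884 / (1 + 0.53884) = 0.53884 / 1.53884
theta = 0.3502

0.3502


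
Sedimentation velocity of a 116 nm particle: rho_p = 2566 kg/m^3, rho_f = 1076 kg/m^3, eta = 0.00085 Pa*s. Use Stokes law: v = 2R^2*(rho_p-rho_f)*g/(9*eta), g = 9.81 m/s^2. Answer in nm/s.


Radius R = 116/2 nm = 5.8e-08 m
Density difference = 2566 - 1076 = 1490 kg/m^3
v = 2 * R^2 * (rho_p - rho_f) * g / (9 * eta)
v = 2 * (5.8e-08)^2 * 1490 * 9.81 / (9 * 0.00085)
v = 1.28552e-08 m/s = 12.8552 nm/s

12.8552


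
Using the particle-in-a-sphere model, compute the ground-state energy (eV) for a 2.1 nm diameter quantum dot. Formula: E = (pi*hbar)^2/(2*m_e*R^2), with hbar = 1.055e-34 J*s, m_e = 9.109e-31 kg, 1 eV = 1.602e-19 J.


Radius R = 2.1/2 = 1.05 nm = 1.05e-09 m
E = (pi * 1.055e-34)^2 / (2 * 9.109e-31 * (1.05e-09)^2)
E(J) = 5.46922e-20
E = E(J) / 1.602e-19 = 0.3414 eV

0.3414


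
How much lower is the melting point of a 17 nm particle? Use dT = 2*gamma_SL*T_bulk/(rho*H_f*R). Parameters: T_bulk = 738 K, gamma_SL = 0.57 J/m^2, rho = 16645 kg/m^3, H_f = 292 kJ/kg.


Radius R = 17/2 = 8.5 nm = 8.5e-09 m
Convert H_f = 292 kJ/kg = 292000 J/kg
dT = 2 * gamma_SL * T_bulk / (rho * H_f * R)
dT = 2 * 0.57 * 738 / (16645 * 292000 * 8.5e-09)
dT = 20.4 K

20.4


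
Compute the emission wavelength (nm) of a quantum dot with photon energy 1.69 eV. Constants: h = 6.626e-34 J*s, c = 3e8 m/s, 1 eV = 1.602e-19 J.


Convert energy: E = 1.69 eV = 1.69 * 1.602e-19 = 2.70738e-19 J
lambda = h*c / E = 6.626e-34 * 3e8 / 2.70738e-19
lambda = 7.34215e-07 m = 734.2 nm

734.2


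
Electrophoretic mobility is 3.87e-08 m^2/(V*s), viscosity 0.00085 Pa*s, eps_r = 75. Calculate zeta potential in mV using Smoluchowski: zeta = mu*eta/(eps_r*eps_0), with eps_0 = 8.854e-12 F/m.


Smoluchowski equation: zeta = mu * eta / (eps_r * eps_0)
zeta = 3.87e-08 * 0.00085 / (75 * 8.854e-12)
zeta = 0.049537 V = 49.54 mV

49.54


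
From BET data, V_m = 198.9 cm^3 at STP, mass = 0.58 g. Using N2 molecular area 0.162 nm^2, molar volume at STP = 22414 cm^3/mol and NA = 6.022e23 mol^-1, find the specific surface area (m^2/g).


Number of moles in monolayer = V_m / 22414 = 198.9 / 22414 = 0.00887392
Number of molecules = moles * NA = 0.00887392 * 6.022e23
SA = molecules * sigma / mass
SA = (198.9 / 22414) * 6.022e23 * 0.162e-18 / 0.58
SA = 1492.6 m^2/g

1492.6


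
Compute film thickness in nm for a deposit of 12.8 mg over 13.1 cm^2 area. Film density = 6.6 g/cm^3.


Convert: m = 12.8 mg = 1.2800e-05 kg, A = 13.1 cm^2 = 1.3100e-03 m^2, rho = 6.6 g/cm^3 = 6600 kg/m^3
t = m / (A * rho)
t = 1.2800e-05 / (1.3100e-03 * 6600)
t = 1.4805e-06 m = 1480.5 nm

1480.5


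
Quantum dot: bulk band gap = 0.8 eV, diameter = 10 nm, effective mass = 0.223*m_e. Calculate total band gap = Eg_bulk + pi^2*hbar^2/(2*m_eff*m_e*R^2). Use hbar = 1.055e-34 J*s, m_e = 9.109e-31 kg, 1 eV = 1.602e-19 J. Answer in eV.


Radius R = 10/2 nm = 5e-09 m
Confinement energy dE = pi^2 * hbar^2 / (2 * m_eff * m_e * R^2)
dE = pi^2 * (1.055e-34)^2 / (2 * 0.223 * 9.109e-31 * (5e-09)^2) J, divided by 1.602e-19 J/eV
dE = 0.0675 eV
Total band gap = E_g(bulk) + dE = 0.8 + 0.0675 = 0.8675 eV

0.8675


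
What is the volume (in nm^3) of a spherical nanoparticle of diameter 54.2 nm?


Radius r = 54.2/2 = 27.1 nm
Volume V = (4/3) * pi * r^3
V = (4/3) * pi * (27.1)^3
V = 83367.44 nm^3

83367.44


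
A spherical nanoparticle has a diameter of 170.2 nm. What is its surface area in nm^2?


Radius r = 170.2/2 = 85.1 nm
Surface area SA = 4 * pi * r^2
SA = 4 * pi * (85.1)^2
SA = 91005.78 nm^2

91005.78
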